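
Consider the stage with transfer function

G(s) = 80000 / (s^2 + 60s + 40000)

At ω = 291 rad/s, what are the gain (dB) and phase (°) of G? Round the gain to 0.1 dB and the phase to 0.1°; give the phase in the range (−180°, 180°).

At s = jω = j291:
quadratic: (j291)² + 60·j291 + 40000 = -44681 + j17460 → |·| ≈ 47971, ∠ ≈ 158.66°
|G| = 80000 / 47971 ≈ 1.6677
Gain = 20 log₁₀(1.6677) ≈ 4.44 dB
∠G = 0.00° − 158.66° = -158.66°

4.4 dB, -158.7°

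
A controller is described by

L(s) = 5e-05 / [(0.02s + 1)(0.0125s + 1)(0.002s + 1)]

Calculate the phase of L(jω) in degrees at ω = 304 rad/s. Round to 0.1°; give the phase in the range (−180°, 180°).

172.8°

At ω = 304 rad/s:
pole (1 + j304·0.02) = 1 + j6.08 → |·| ≈ 6.1617, ∠ ≈ 80.66°
pole (1 + j304·0.0125) = 1 + j3.8 → |·| ≈ 3.9294, ∠ ≈ 75.26°
pole (1 + j304·0.002) = 1 + j0.608 → |·| ≈ 1.1703, ∠ ≈ 31.30°
∠L = (0°) − (80.66° + 75.26° + 31.30°) = -187.22° ≡ 172.78° (principal value)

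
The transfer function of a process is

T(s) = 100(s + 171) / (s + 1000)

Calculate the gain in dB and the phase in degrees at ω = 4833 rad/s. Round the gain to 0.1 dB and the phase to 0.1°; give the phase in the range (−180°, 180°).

At s = jω = j4833:
zero (s+171): 171 + j4833 → |·| = √(171²+4833²) = √23387130 ≈ 4836, ∠ = arctan(4833/171) ≈ 87.97°
pole (s+1000): 1000 + j4833 → |·| = √(1000²+4833²) = √24357889 ≈ 4935.4, ∠ = arctan(4833/1000) ≈ 78.31°
|T| = 100 · 4836 / 4935.4 ≈ 97.986
Gain = 20 log₁₀(97.986) ≈ 39.82 dB
∠T = 87.97° − 78.31° = 9.66°

39.8 dB, 9.7°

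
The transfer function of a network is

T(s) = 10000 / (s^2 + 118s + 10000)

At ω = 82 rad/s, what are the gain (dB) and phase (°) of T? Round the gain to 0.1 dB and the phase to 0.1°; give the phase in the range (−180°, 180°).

At s = jω = j82:
quadratic: (j82)² + 118·j82 + 10000 = 3276 + j9676 → |·| ≈ 10216, ∠ ≈ 71.30°
|T| = 10000 / 10216 ≈ 0.97886
Gain = 20 log₁₀(0.97886) ≈ -0.19 dB
∠T = 0.00° − 71.30° = -71.30°

-0.2 dB, -71.3°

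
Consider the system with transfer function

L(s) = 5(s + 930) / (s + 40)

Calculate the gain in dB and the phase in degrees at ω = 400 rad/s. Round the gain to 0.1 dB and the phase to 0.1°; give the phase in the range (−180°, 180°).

At s = jω = j400:
zero (s+930): 930 + j400 → |·| = √(930²+400²) = √1024900 ≈ 1012.4, ∠ = arctan(400/930) ≈ 23.27°
pole (s+40): 40 + j400 → |·| = √(40²+400²) = √161600 ≈ 402, ∠ = arctan(400/40) ≈ 84.29°
|L| = 5 · 1012.4 / 402 ≈ 12.592
Gain = 20 log₁₀(12.592) ≈ 22.00 dB
∠L = 23.27° − 84.29° = -61.02°

22.0 dB, -61.0°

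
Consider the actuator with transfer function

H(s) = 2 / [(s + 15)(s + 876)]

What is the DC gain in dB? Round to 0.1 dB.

-76.4 dB

H(0) = 2 / (15·876) ≈ 0.00015221
20 log₁₀(0.00015221) ≈ -76.35 dB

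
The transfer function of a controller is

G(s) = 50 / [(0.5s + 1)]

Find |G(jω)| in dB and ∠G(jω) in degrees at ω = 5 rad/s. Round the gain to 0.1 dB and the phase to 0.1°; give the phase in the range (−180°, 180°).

At ω = 5 rad/s:
pole (1 + j5·0.5) = 1 + j2.5 → |·| ≈ 2.6926, ∠ ≈ 68.20°
|G| = 50 · 1 / (2.6926) ≈ 18.569
Gain = 20 log₁₀(18.569) ≈ 25.38 dB
∠G = (0°) − (68.20°) = -68.20°

25.4 dB, -68.2°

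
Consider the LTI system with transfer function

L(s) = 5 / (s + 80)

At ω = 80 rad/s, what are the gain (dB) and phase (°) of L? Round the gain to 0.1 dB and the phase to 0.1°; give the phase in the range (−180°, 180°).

At s = jω = j80:
pole (s+80): 80 + j80 → |·| = √(80²+80²) = √12800 ≈ 113.14, ∠ = arctan(80/80) ≈ 45.00°
|L| = 5 / 113.14 ≈ 0.044193
Gain = 20 log₁₀(0.044193) ≈ -27.09 dB
∠L = 0.00° − 45.00° = -45.00°

-27.1 dB, -45.0°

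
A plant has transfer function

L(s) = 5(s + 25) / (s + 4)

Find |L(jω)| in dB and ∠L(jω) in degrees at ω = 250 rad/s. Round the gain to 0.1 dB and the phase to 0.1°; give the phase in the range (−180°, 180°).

At s = jω = j250:
zero (s+25): 25 + j250 → |·| = √(25²+250²) = √63125 ≈ 251.25, ∠ = arctan(250/25) ≈ 84.29°
pole (s+4): 4 + j250 → |·| = √(4²+250²) = √62516 ≈ 250.03, ∠ = arctan(250/4) ≈ 89.08°
|L| = 5 · 251.25 / 250.03 ≈ 5.0244
Gain = 20 log₁₀(5.0244) ≈ 14.02 dB
∠L = 84.29° − 89.08° = -4.79°

14.0 dB, -4.8°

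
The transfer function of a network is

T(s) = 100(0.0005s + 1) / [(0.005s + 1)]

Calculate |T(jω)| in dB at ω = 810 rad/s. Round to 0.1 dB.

At ω = 810 rad/s:
zero (1 + j810·0.0005) = 1 + j0.405 → |·| ≈ 1.0789, ∠ ≈ 22.05°
pole (1 + j810·0.005) = 1 + j4.05 → |·| ≈ 4.1716, ∠ ≈ 76.13°
|T| = 100 · 1.0789 / (4.1716) ≈ 25.863
Gain = 20 log₁₀(25.863) ≈ 28.25 dB

28.3 dB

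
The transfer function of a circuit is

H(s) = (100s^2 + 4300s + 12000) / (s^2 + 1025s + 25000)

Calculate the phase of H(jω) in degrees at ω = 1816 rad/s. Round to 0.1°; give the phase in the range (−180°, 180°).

Substitute s = j1816:
Numerator: 100(j1816)^2 + 4300(j1816) + 12000 = -329773600 + j7808800
Denominator: (j1816)^2 + 1025(j1816) + 25000 = -3272856 + j1861400
|N| = √(329773600² + 7808800²) ≈ 3.2987e+08, ∠N ≈ 178.64°
|D| = √(3272856² + 1861400²) ≈ 3.7652e+06, ∠D ≈ 150.37°
∠H = 178.64° − 150.37° = 28.27°

28.3°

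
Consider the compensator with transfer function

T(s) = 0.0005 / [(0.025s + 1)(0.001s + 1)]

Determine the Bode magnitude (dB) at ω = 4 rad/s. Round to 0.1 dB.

-66.1 dB

At ω = 4 rad/s:
pole (1 + j4·0.025) = 1 + j0.1 → |·| ≈ 1.005, ∠ ≈ 5.71°
pole (1 + j4·0.001) = 1 + j0.004 → |·| ≈ 1, ∠ ≈ 0.23°
|T| = 0.0005 · 1 / (1.005 · 1) ≈ 0.00049751
Gain = 20 log₁₀(0.00049751) ≈ -66.06 dB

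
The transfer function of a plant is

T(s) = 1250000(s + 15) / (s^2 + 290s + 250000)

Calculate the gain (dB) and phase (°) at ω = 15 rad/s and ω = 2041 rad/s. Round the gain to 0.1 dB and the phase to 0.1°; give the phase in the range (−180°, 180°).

At s = jω = j15:
zero (s+15): 15 + j15 → |·| = √(15²+15²) = √450 ≈ 21.213, ∠ = arctan(15/15) ≈ 45.00°
quadratic: (j15)² + 290·j15 + 250000 = 249775 + j4350 → |·| ≈ 2.4981e+05, ∠ ≈ 1.00°
|T| = 1250000 · 21.213 / 2.4981e+05 ≈ 106.15
Gain = 20 log₁₀(106.15) ≈ 40.52 dB
∠T = 45.00° − 1.00° = 44.00°

At s = jω = j2041:
zero (s+15): 15 + j2041 → |·| = √(15²+2041²) = √4165906 ≈ 2041.1, ∠ = arctan(2041/15) ≈ 89.58°
quadratic: (j2041)² + 290·j2041 + 250000 = -3915681 + j591890 → |·| ≈ 3.9602e+06, ∠ ≈ 171.40°
|T| = 1250000 · 2041.1 / 3.9602e+06 ≈ 644.25
Gain = 20 log₁₀(644.25) ≈ 56.18 dB
∠T = 89.58° − 171.40° = -81.82°

ω = 15: 40.5 dB, 44.0°; ω = 2041: 56.2 dB, -81.8°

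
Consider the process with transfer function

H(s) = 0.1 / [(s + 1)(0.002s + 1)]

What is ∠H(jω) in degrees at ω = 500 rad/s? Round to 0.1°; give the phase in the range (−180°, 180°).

At ω = 500 rad/s:
pole (1 + j500·1) = 1 + j500 → |·| ≈ 500, ∠ ≈ 89.89°
pole (1 + j500·0.002) = 1 + j1 → |·| ≈ 1.4142, ∠ ≈ 45.00°
∠H = (0°) − (89.89° + 45.00°) = -134.89°

-134.9°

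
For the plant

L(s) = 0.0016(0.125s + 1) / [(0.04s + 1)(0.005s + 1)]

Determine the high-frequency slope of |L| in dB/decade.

-20 dB/decade

Each pole contributes −20 dB/decade at high frequency; each zero contributes +20 dB/decade.
Net: 1 zero(s) − 2 pole(s) → -20 dB/decade.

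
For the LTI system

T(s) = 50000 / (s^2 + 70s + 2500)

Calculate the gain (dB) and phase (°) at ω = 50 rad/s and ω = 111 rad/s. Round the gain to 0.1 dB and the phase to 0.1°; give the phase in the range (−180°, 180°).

At s = jω = j50:
quadratic: (j50)² + 70·j50 + 2500 = 0 + j3500 → |·| ≈ 3500, ∠ ≈ 90.00°
|T| = 50000 / 3500 ≈ 14.286
Gain = 20 log₁₀(14.286) ≈ 23.10 dB
∠T = 0.00° − 90.00° = -90.00°

At s = jω = j111:
quadratic: (j111)² + 70·j111 + 2500 = -9821 + j7770 → |·| ≈ 12523, ∠ ≈ 141.65°
|T| = 50000 / 12523 ≈ 3.9927
Gain = 20 log₁₀(3.9927) ≈ 12.03 dB
∠T = 0.00° − 141.65° = -141.65°

ω = 50: 23.1 dB, -90.0°; ω = 111: 12.0 dB, -141.7°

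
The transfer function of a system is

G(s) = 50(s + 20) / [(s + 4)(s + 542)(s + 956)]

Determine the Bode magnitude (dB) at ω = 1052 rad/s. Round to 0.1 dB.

At s = jω = j1052:
zero (s+20): 20 + j1052 → |·| = √(20²+1052²) = √1107104 ≈ 1052.2, ∠ = arctan(1052/20) ≈ 88.91°
pole (s+4): 4 + j1052 → |·| = √(4²+1052²) = √1106720 ≈ 1052, ∠ = arctan(1052/4) ≈ 89.78°
pole (s+542): 542 + j1052 → |·| = √(542²+1052²) = √1400468 ≈ 1183.4, ∠ = arctan(1052/542) ≈ 62.74°
pole (s+956): 956 + j1052 → |·| = √(956²+1052²) = √2020640 ≈ 1421.5, ∠ = arctan(1052/956) ≈ 47.74°
|G| = 50 · 1052.2 / 1.7697e+09 ≈ 2.9728e-05
Gain = 20 log₁₀(2.9728e-05) ≈ -90.54 dB

-90.5 dB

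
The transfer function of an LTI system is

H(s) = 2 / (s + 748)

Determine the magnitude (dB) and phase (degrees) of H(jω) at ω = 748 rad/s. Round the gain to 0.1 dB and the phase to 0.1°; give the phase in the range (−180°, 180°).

Substitute s = j748:
Numerator: 2 = 2 + j0
Denominator: (j748) + 748 = 748 + j748
|N| = √(2² + 0²) ≈ 2, ∠N ≈ 0.00°
|D| = √(748² + 748²) ≈ 1057.8, ∠D ≈ 45.00°
|H| = 2 / 1057.8 ≈ 0.0018907
Gain = 20 log₁₀(0.0018907) ≈ -54.47 dB
∠H = 0.00° − 45.00° = -45.00°

-54.5 dB, -45.0°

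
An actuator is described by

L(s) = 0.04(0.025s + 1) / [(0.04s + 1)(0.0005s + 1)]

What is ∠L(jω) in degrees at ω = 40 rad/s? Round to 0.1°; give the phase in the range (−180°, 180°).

At ω = 40 rad/s:
zero (1 + j40·0.025) = 1 + j1 → |·| ≈ 1.4142, ∠ ≈ 45.00°
pole (1 + j40·0.04) = 1 + j1.6 → |·| ≈ 1.8868, ∠ ≈ 57.99°
pole (1 + j40·0.0005) = 1 + j0.02 → |·| ≈ 1.0002, ∠ ≈ 1.15°
∠L = (45.00°) − (57.99° + 1.15°) = -14.14°

-14.1°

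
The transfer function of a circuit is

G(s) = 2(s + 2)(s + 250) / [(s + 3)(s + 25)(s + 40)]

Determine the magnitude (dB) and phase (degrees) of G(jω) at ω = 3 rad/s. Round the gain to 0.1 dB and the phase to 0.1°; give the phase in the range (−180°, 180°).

-7.5 dB, 0.9°

At s = jω = j3:
zero (s+2): 2 + j3 → |·| = √(2²+3²) = √13 ≈ 3.6056, ∠ = arctan(3/2) ≈ 56.31°
zero (s+250): 250 + j3 → |·| = √(250²+3²) = √62509 ≈ 250.02, ∠ = arctan(3/250) ≈ 0.69°
pole (s+3): 3 + j3 → |·| = √(3²+3²) = √18 ≈ 4.2426, ∠ = arctan(3/3) ≈ 45.00°
pole (s+25): 25 + j3 → |·| = √(25²+3²) = √634 ≈ 25.179, ∠ = arctan(3/25) ≈ 6.84°
pole (s+40): 40 + j3 → |·| = √(40²+3²) = √1609 ≈ 40.112, ∠ = arctan(3/40) ≈ 4.29°
|G| = 2 · 901.47 / 4284.9 ≈ 0.42077
Gain = 20 log₁₀(0.42077) ≈ -7.52 dB
∠G = 57.00° − 56.13° = 0.87°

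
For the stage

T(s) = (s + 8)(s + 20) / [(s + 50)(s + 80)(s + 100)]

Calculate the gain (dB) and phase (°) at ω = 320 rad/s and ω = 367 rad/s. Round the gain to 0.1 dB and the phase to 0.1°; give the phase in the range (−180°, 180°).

At s = jω = j320:
zero (s+8): 8 + j320 → |·| = √(8²+320²) = √102464 ≈ 320.1, ∠ = arctan(320/8) ≈ 88.57°
zero (s+20): 20 + j320 → |·| = √(20²+320²) = √102800 ≈ 320.62, ∠ = arctan(320/20) ≈ 86.42°
pole (s+50): 50 + j320 → |·| = √(50²+320²) = √104900 ≈ 323.88, ∠ = arctan(320/50) ≈ 81.12°
pole (s+80): 80 + j320 → |·| = √(80²+320²) = √108800 ≈ 329.85, ∠ = arctan(320/80) ≈ 75.96°
pole (s+100): 100 + j320 → |·| = √(100²+320²) = √112400 ≈ 335.26, ∠ = arctan(320/100) ≈ 72.65°
|T| = 1 · 1.0263e+05 / 3.5816e+07 ≈ 0.0028655
Gain = 20 log₁₀(0.0028655) ≈ -50.86 dB
∠T = 174.99° − 229.73° = -54.74°

At s = jω = j367:
zero (s+8): 8 + j367 → |·| = √(8²+367²) = √134753 ≈ 367.09, ∠ = arctan(367/8) ≈ 88.75°
zero (s+20): 20 + j367 → |·| = √(20²+367²) = √135089 ≈ 367.54, ∠ = arctan(367/20) ≈ 86.88°
pole (s+50): 50 + j367 → |·| = √(50²+367²) = √137189 ≈ 370.39, ∠ = arctan(367/50) ≈ 82.24°
pole (s+80): 80 + j367 → |·| = √(80²+367²) = √141089 ≈ 375.62, ∠ = arctan(367/80) ≈ 77.70°
pole (s+100): 100 + j367 → |·| = √(100²+367²) = √144689 ≈ 380.38, ∠ = arctan(367/100) ≈ 74.76°
|T| = 1 · 1.3492e+05 / 5.2921e+07 ≈ 0.0025495
Gain = 20 log₁₀(0.0025495) ≈ -51.87 dB
∠T = 175.63° − 234.70° = -59.07°

ω = 320: -50.9 dB, -54.7°; ω = 367: -51.9 dB, -59.1°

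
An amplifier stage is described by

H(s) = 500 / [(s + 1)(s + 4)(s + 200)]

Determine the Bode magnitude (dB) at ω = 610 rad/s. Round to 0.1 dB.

At s = jω = j610:
pole (s+1): 1 + j610 → |·| = √(1²+610²) = √372101 ≈ 610, ∠ = arctan(610/1) ≈ 89.91°
pole (s+4): 4 + j610 → |·| = √(4²+610²) = √372116 ≈ 610.01, ∠ = arctan(610/4) ≈ 89.62°
pole (s+200): 200 + j610 → |·| = √(200²+610²) = √412100 ≈ 641.95, ∠ = arctan(610/200) ≈ 71.85°
|H| = 500 / 2.3887e+08 ≈ 2.0932e-06
Gain = 20 log₁₀(2.0932e-06) ≈ -113.58 dB

-113.6 dB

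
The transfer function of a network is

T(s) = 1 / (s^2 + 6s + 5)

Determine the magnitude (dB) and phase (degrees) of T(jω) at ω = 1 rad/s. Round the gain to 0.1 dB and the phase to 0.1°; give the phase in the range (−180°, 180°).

Substitute s = j1:
Numerator: 1 = 1 + j0
Denominator: (j1)^2 + 6(j1) + 5 = 4 + j6
|N| = √(1² + 0²) ≈ 1, ∠N ≈ 0.00°
|D| = √(4² + 6²) ≈ 7.2111, ∠D ≈ 56.31°
|T| = 1 / 7.2111 ≈ 0.13868
Gain = 20 log₁₀(0.13868) ≈ -17.16 dB
∠T = 0.00° − 56.31° = -56.31°

-17.2 dB, -56.3°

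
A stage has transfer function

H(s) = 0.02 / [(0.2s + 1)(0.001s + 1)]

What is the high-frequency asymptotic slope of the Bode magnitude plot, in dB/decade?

-40 dB/decade

Each pole contributes −20 dB/decade at high frequency; each zero contributes +20 dB/decade.
Net: 0 zero(s) − 2 pole(s) → -40 dB/decade.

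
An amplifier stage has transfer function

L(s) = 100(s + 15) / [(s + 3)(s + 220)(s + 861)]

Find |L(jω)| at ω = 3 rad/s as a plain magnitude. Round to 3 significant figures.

0.00190

At s = jω = j3:
zero (s+15): 15 + j3 → |·| = √(15²+3²) = √234 ≈ 15.297, ∠ = arctan(3/15) ≈ 11.31°
pole (s+3): 3 + j3 → |·| = √(3²+3²) = √18 ≈ 4.2426, ∠ = arctan(3/3) ≈ 45.00°
pole (s+220): 220 + j3 → |·| = √(220²+3²) = √48409 ≈ 220.02, ∠ = arctan(3/220) ≈ 0.78°
pole (s+861): 861 + j3 → |·| = √(861²+3²) = √741330 ≈ 861.01, ∠ = arctan(3/861) ≈ 0.20°
|L| = 100 · 15.297 / 8.0372e+05 ≈ 0.0019033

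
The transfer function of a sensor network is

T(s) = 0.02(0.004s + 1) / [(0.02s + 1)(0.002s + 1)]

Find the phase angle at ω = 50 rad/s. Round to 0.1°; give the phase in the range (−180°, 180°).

-39.4°

At ω = 50 rad/s:
zero (1 + j50·0.004) = 1 + j0.2 → |·| ≈ 1.0198, ∠ ≈ 11.31°
pole (1 + j50·0.02) = 1 + j1 → |·| ≈ 1.4142, ∠ ≈ 45.00°
pole (1 + j50·0.002) = 1 + j0.1 → |·| ≈ 1.005, ∠ ≈ 5.71°
∠T = (11.31°) − (45.00° + 5.71°) = -39.40°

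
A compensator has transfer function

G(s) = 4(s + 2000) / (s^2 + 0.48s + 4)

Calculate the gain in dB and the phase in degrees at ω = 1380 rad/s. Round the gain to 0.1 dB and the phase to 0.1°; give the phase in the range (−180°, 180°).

-45.8 dB, -145.4°

At s = jω = j1380:
zero (s+2000): 2000 + j1380 → |·| = √(2000²+1380²) = √5904400 ≈ 2429.9, ∠ = arctan(1380/2000) ≈ 34.61°
quadratic: (j1380)² + 0.48·j1380 + 4 = -1904396 + j662.4 → |·| ≈ 1.9044e+06, ∠ ≈ 179.98°
|G| = 4 · 2429.9 / 1.9044e+06 ≈ 0.0051038
Gain = 20 log₁₀(0.0051038) ≈ -45.84 dB
∠G = 34.61° − 179.98° = -145.37°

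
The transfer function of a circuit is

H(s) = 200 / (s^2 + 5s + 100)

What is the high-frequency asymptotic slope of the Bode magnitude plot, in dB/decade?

Each pole contributes −20 dB/decade at high frequency; each zero contributes +20 dB/decade.
Net: 0 zero(s) − 2 pole(s) → -40 dB/decade.

-40 dB/decade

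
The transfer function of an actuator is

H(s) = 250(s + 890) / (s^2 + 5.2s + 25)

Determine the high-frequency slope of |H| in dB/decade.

Each pole contributes −20 dB/decade at high frequency; each zero contributes +20 dB/decade.
Net: 1 zero(s) − 2 pole(s) → -20 dB/decade.

-20 dB/decade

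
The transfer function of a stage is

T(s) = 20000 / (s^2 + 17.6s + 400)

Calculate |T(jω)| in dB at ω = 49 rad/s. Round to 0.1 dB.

At s = jω = j49:
quadratic: (j49)² + 17.6·j49 + 400 = -2001 + j862.4 → |·| ≈ 2178.9, ∠ ≈ 156.68°
|T| = 20000 / 2178.9 ≈ 9.1789
Gain = 20 log₁₀(9.1789) ≈ 19.26 dB

19.3 dB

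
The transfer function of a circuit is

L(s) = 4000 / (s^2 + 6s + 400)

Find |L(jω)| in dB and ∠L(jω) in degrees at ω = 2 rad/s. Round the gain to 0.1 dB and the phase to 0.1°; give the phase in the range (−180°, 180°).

At s = jω = j2:
quadratic: (j2)² + 6·j2 + 400 = 396 + j12 → |·| ≈ 396.18, ∠ ≈ 1.74°
|L| = 4000 / 396.18 ≈ 10.096
Gain = 20 log₁₀(10.096) ≈ 20.08 dB
∠L = 0.00° − 1.74° = -1.74°

20.1 dB, -1.7°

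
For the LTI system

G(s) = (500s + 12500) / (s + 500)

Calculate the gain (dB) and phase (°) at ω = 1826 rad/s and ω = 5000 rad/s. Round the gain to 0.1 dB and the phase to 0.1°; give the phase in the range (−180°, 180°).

ω = 1826: 53.7 dB, 14.5°; ω = 5000: 53.9 dB, 5.4°

Substitute s = j1826:
Numerator: 500(j1826) + 12500 = 12500 + j913000
Denominator: (j1826) + 500 = 500 + j1826
|N| = √(12500² + 913000²) ≈ 9.1309e+05, ∠N ≈ 89.22°
|D| = √(500² + 1826²) ≈ 1893.2, ∠D ≈ 74.69°
|G| = 9.1309e+05 / 1893.2 ≈ 482.3
Gain = 20 log₁₀(482.3) ≈ 53.67 dB
∠G = 89.22° − 74.69° = 14.53°

Substitute s = j5000:
Numerator: 500(j5000) + 12500 = 12500 + j2500000
Denominator: (j5000) + 500 = 500 + j5000
|N| = √(12500² + 2500000²) ≈ 2.5e+06, ∠N ≈ 89.71°
|D| = √(500² + 5000²) ≈ 5024.9, ∠D ≈ 84.29°
|G| = 2.5e+06 / 5024.9 ≈ 497.52
Gain = 20 log₁₀(497.52) ≈ 53.94 dB
∠G = 89.71° − 84.29° = 5.42°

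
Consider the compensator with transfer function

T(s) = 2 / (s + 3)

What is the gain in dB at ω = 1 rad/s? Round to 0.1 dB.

At s = jω = j1:
pole (s+3): 3 + j1 → |·| = √(3²+1²) = √10 ≈ 3.1623, ∠ = arctan(1/3) ≈ 18.43°
|T| = 2 / 3.1623 ≈ 0.63245
Gain = 20 log₁₀(0.63245) ≈ -3.98 dB

-4.0 dB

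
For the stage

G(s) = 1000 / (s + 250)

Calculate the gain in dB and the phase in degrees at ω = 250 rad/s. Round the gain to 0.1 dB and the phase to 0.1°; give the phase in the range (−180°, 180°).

Substitute s = j250:
Numerator: 1000 = 1000 + j0
Denominator: (j250) + 250 = 250 + j250
|N| = √(1000² + 0²) ≈ 1000, ∠N ≈ 0.00°
|D| = √(250² + 250²) ≈ 353.55, ∠D ≈ 45.00°
|G| = 1000 / 353.55 ≈ 2.8285
Gain = 20 log₁₀(2.8285) ≈ 9.03 dB
∠G = 0.00° − 45.00° = -45.00°

9.0 dB, -45.0°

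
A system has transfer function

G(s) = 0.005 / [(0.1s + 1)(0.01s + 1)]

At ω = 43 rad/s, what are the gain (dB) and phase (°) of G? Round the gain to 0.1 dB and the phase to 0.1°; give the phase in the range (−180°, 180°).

-59.7 dB, -100.2°

At ω = 43 rad/s:
pole (1 + j43·0.1) = 1 + j4.3 → |·| ≈ 4.4147, ∠ ≈ 76.91°
pole (1 + j43·0.01) = 1 + j0.43 → |·| ≈ 1.0885, ∠ ≈ 23.27°
|G| = 0.005 · 1 / (4.4147 · 1.0885) ≈ 0.0010405
Gain = 20 log₁₀(0.0010405) ≈ -59.66 dB
∠G = (0°) − (76.91° + 23.27°) = -100.18°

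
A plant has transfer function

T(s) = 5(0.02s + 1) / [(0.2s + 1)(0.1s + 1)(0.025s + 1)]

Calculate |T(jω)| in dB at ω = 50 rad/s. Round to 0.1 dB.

-21.3 dB

At ω = 50 rad/s:
zero (1 + j50·0.02) = 1 + j1 → |·| ≈ 1.4142, ∠ ≈ 45.00°
pole (1 + j50·0.2) = 1 + j10 → |·| ≈ 10.05, ∠ ≈ 84.29°
pole (1 + j50·0.1) = 1 + j5 → |·| ≈ 5.099, ∠ ≈ 78.69°
pole (1 + j50·0.025) = 1 + j1.25 → |·| ≈ 1.6008, ∠ ≈ 51.34°
|T| = 5 · 1.4142 / (10.05 · 5.099 · 1.6008) ≈ 0.086197
Gain = 20 log₁₀(0.086197) ≈ -21.29 dB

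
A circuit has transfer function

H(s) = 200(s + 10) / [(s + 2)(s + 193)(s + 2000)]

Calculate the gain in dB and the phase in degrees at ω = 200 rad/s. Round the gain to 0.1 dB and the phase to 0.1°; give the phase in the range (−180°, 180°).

At s = jω = j200:
zero (s+10): 10 + j200 → |·| = √(10²+200²) = √40100 ≈ 200.25, ∠ = arctan(200/10) ≈ 87.14°
pole (s+2): 2 + j200 → |·| = √(2²+200²) = √40004 ≈ 200.01, ∠ = arctan(200/2) ≈ 89.43°
pole (s+193): 193 + j200 → |·| = √(193²+200²) = √77249 ≈ 277.94, ∠ = arctan(200/193) ≈ 46.02°
pole (s+2000): 2000 + j200 → |·| = √(2000²+200²) = √4040000 ≈ 2010, ∠ = arctan(200/2000) ≈ 5.71°
|H| = 200 · 200.25 / 1.1174e+08 ≈ 0.00035842
Gain = 20 log₁₀(0.00035842) ≈ -68.91 dB
∠H = 87.14° − 141.16° = -54.02°

-68.9 dB, -54.0°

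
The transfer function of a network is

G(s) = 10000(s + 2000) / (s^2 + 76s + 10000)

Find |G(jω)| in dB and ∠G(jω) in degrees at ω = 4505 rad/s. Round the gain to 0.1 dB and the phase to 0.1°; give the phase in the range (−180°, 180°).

7.7 dB, -113.0°

At s = jω = j4505:
zero (s+2000): 2000 + j4505 → |·| = √(2000²+4505²) = √24295025 ≈ 4929, ∠ = arctan(4505/2000) ≈ 66.06°
quadratic: (j4505)² + 76·j4505 + 10000 = -20285025 + j342380 → |·| ≈ 2.0288e+07, ∠ ≈ 179.03°
|G| = 10000 · 4929 / 2.0288e+07 ≈ 2.4295
Gain = 20 log₁₀(2.4295) ≈ 7.71 dB
∠G = 66.06° − 179.03° = -112.97°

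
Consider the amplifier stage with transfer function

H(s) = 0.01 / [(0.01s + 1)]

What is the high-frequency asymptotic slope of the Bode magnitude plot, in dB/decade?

Each pole contributes −20 dB/decade at high frequency; each zero contributes +20 dB/decade.
Net: 0 zero(s) − 1 pole(s) → -20 dB/decade.

-20 dB/decade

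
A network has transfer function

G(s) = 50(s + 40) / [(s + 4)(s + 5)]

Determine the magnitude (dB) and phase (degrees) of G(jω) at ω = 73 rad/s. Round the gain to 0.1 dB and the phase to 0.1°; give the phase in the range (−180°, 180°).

At s = jω = j73:
zero (s+40): 40 + j73 → |·| = √(40²+73²) = √6929 ≈ 83.241, ∠ = arctan(73/40) ≈ 61.28°
pole (s+4): 4 + j73 → |·| = √(4²+73²) = √5345 ≈ 73.11, ∠ = arctan(73/4) ≈ 86.86°
pole (s+5): 5 + j73 → |·| = √(5²+73²) = √5354 ≈ 73.171, ∠ = arctan(73/5) ≈ 86.08°
|G| = 50 · 83.241 / 5349.5 ≈ 0.77803
Gain = 20 log₁₀(0.77803) ≈ -2.18 dB
∠G = 61.28° − 172.94° = -111.66°

-2.2 dB, -111.7°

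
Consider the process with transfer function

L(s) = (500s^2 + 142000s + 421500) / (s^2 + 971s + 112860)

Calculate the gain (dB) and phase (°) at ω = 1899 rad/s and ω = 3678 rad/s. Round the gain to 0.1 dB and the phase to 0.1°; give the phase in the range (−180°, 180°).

ω = 1899: 53.3 dB, 19.3°; ω = 3678: 53.8 dB, 10.5°

Substitute s = j1899:
Numerator: 500(j1899)^2 + 142000(j1899) + 421500 = -1802679000 + j269658000
Denominator: (j1899)^2 + 971(j1899) + 112860 = -3493341 + j1843929
|N| = √(1802679000² + 269658000²) ≈ 1.8227e+09, ∠N ≈ 171.49°
|D| = √(3493341² + 1843929²) ≈ 3.9501e+06, ∠D ≈ 152.17°
|L| = 1.8227e+09 / 3.9501e+06 ≈ 461.43
Gain = 20 log₁₀(461.43) ≈ 53.28 dB
∠L = 171.49° − 152.17° = 19.32°

Substitute s = j3678:
Numerator: 500(j3678)^2 + 142000(j3678) + 421500 = -6763420500 + j522276000
Denominator: (j3678)^2 + 971(j3678) + 112860 = -13414824 + j3571338
|N| = √(6763420500² + 522276000²) ≈ 6.7836e+09, ∠N ≈ 175.58°
|D| = √(13414824² + 3571338²) ≈ 1.3882e+07, ∠D ≈ 165.09°
|L| = 6.7836e+09 / 1.3882e+07 ≈ 488.66
Gain = 20 log₁₀(488.66) ≈ 53.78 dB
∠L = 175.58° − 165.09° = 10.49°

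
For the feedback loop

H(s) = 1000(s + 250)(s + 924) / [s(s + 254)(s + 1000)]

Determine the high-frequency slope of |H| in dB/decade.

-20 dB/decade

Each pole contributes −20 dB/decade at high frequency; each zero contributes +20 dB/decade.
Net: 2 zero(s) − 3 pole(s) → -20 dB/decade.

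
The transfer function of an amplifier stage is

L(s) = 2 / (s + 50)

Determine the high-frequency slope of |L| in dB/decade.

-20 dB/decade

Each pole contributes −20 dB/decade at high frequency; each zero contributes +20 dB/decade.
Net: 0 zero(s) − 1 pole(s) → -20 dB/decade.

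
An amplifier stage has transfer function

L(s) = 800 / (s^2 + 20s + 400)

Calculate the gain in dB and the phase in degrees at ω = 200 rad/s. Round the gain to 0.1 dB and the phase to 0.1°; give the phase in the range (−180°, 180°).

At s = jω = j200:
quadratic: (j200)² + 20·j200 + 400 = -39600 + j4000 → |·| ≈ 39802, ∠ ≈ 174.23°
|L| = 800 / 39802 ≈ 0.020099
Gain = 20 log₁₀(0.020099) ≈ -33.94 dB
∠L = 0.00° − 174.23° = -174.23°

-33.9 dB, -174.2°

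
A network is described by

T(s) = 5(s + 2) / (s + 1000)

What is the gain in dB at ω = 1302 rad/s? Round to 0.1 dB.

At s = jω = j1302:
zero (s+2): 2 + j1302 → |·| = √(2²+1302²) = √1695208 ≈ 1302, ∠ = arctan(1302/2) ≈ 89.91°
pole (s+1000): 1000 + j1302 → |·| = √(1000²+1302²) = √2695204 ≈ 1641.7, ∠ = arctan(1302/1000) ≈ 52.47°
|T| = 5 · 1302 / 1641.7 ≈ 3.9654
Gain = 20 log₁₀(3.9654) ≈ 11.97 dB

12.0 dB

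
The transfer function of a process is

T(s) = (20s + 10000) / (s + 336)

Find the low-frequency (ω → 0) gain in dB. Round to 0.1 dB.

29.5 dB

T(0) = 10000 / 336 ≈ 29.762
20 log₁₀(29.762) ≈ 29.47 dB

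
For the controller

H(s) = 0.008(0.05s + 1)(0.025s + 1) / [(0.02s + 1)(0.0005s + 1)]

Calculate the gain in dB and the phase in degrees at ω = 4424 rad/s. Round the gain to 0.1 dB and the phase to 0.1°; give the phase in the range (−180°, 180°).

At ω = 4424 rad/s:
zero (1 + j4424·0.05) = 1 + j221.2 → |·| ≈ 221.2, ∠ ≈ 89.74°
zero (1 + j4424·0.025) = 1 + j110.6 → |·| ≈ 110.6, ∠ ≈ 89.48°
pole (1 + j4424·0.02) = 1 + j88.48 → |·| ≈ 88.486, ∠ ≈ 89.35°
pole (1 + j4424·0.0005) = 1 + j2.212 → |·| ≈ 2.4275, ∠ ≈ 65.67°
|H| = 0.008 · 221.2 · 110.6 / (88.486 · 2.4275) ≈ 0.91116
Gain = 20 log₁₀(0.91116) ≈ -0.81 dB
∠H = (89.74° + 89.48°) − (89.35° + 65.67°) = 24.20°

-0.8 dB, 24.2°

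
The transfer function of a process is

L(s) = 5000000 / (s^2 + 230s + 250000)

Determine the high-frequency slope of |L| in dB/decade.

Each pole contributes −20 dB/decade at high frequency; each zero contributes +20 dB/decade.
Net: 0 zero(s) − 2 pole(s) → -40 dB/decade.

-40 dB/decade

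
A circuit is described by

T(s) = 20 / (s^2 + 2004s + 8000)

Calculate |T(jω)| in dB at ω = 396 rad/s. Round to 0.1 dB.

-92.1 dB

Substitute s = j396:
Numerator: 20 = 20 + j0
Denominator: (j396)^2 + 2004(j396) + 8000 = -148816 + j793584
|N| = √(20² + 0²) ≈ 20, ∠N ≈ 0.00°
|D| = √(148816² + 793584²) ≈ 8.0742e+05, ∠D ≈ 100.62°
|T| = 20 / 8.0742e+05 ≈ 2.477e-05
Gain = 20 log₁₀(2.477e-05) ≈ -92.12 dB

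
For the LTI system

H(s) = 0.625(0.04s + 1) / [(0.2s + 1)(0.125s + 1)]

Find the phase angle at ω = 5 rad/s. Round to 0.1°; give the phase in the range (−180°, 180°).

-65.7°

At ω = 5 rad/s:
zero (1 + j5·0.04) = 1 + j0.2 → |·| ≈ 1.0198, ∠ ≈ 11.31°
pole (1 + j5·0.2) = 1 + j1 → |·| ≈ 1.4142, ∠ ≈ 45.00°
pole (1 + j5·0.125) = 1 + j0.625 → |·| ≈ 1.1792, ∠ ≈ 32.01°
∠H = (11.31°) − (45.00° + 32.01°) = -65.70°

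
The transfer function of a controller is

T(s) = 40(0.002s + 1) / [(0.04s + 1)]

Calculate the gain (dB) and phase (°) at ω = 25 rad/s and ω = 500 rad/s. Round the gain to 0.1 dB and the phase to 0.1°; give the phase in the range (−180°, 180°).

ω = 25: 29.0 dB, -42.1°; ω = 500: 9.0 dB, -42.1°

At ω = 25 rad/s:
zero (1 + j25·0.002) = 1 + j0.05 → |·| ≈ 1.0012, ∠ ≈ 2.86°
pole (1 + j25·0.04) = 1 + j1 → |·| ≈ 1.4142, ∠ ≈ 45.00°
|T| = 40 · 1.0012 / (1.4142) ≈ 28.318
Gain = 20 log₁₀(28.318) ≈ 29.04 dB
∠T = (2.86°) − (45.00°) = -42.14°

At ω = 500 rad/s:
zero (1 + j500·0.002) = 1 + j1 → |·| ≈ 1.4142, ∠ ≈ 45.00°
pole (1 + j500·0.04) = 1 + j20 → |·| ≈ 20.025, ∠ ≈ 87.14°
|T| = 40 · 1.4142 / (20.025) ≈ 2.8249
Gain = 20 log₁₀(2.8249) ≈ 9.02 dB
∠T = (45.00°) − (87.14°) = -42.14°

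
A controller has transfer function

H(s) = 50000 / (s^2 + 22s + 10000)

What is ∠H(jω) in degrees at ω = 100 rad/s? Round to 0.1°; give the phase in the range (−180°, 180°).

-90.0°

At s = jω = j100:
quadratic: (j100)² + 22·j100 + 10000 = 0 + j2200 → |·| ≈ 2200, ∠ ≈ 90.00°
∠H = 0.00° − 90.00° = -90.00°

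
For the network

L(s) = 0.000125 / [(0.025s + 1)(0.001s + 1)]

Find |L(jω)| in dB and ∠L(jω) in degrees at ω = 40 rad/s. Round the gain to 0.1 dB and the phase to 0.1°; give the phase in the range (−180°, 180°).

-81.1 dB, -47.3°

At ω = 40 rad/s:
pole (1 + j40·0.025) = 1 + j1 → |·| ≈ 1.4142, ∠ ≈ 45.00°
pole (1 + j40·0.001) = 1 + j0.04 → |·| ≈ 1.0008, ∠ ≈ 2.29°
|L| = 0.000125 · 1 / (1.4142 · 1.0008) ≈ 8.8319e-05
Gain = 20 log₁₀(8.8319e-05) ≈ -81.08 dB
∠L = (0°) − (45.00° + 2.29°) = -47.29°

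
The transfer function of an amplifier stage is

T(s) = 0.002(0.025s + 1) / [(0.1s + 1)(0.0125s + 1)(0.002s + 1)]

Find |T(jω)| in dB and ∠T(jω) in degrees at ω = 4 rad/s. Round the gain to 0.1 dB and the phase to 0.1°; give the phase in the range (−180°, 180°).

At ω = 4 rad/s:
zero (1 + j4·0.025) = 1 + j0.1 → |·| ≈ 1.005, ∠ ≈ 5.71°
pole (1 + j4·0.1) = 1 + j0.4 → |·| ≈ 1.077, ∠ ≈ 21.80°
pole (1 + j4·0.0125) = 1 + j0.05 → |·| ≈ 1.0012, ∠ ≈ 2.86°
pole (1 + j4·0.002) = 1 + j0.008 → |·| ≈ 1, ∠ ≈ 0.46°
|T| = 0.002 · 1.005 / (1.077 · 1.0012 · 1) ≈ 0.0018641
Gain = 20 log₁₀(0.0018641) ≈ -54.59 dB
∠T = (5.71°) − (21.80° + 2.86° + 0.46°) = -19.41°

-54.6 dB, -19.4°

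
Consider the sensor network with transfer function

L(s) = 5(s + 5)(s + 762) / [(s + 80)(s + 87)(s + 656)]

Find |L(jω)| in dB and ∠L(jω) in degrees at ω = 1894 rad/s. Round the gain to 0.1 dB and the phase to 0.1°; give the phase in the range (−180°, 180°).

-51.4 dB, -87.9°

At s = jω = j1894:
zero (s+5): 5 + j1894 → |·| = √(5²+1894²) = √3587261 ≈ 1894, ∠ = arctan(1894/5) ≈ 89.85°
zero (s+762): 762 + j1894 → |·| = √(762²+1894²) = √4167880 ≈ 2041.5, ∠ = arctan(1894/762) ≈ 68.08°
pole (s+80): 80 + j1894 → |·| = √(80²+1894²) = √3593636 ≈ 1895.7, ∠ = arctan(1894/80) ≈ 87.58°
pole (s+87): 87 + j1894 → |·| = √(87²+1894²) = √3594805 ≈ 1896, ∠ = arctan(1894/87) ≈ 87.37°
pole (s+656): 656 + j1894 → |·| = √(656²+1894²) = √4017572 ≈ 2004.4, ∠ = arctan(1894/656) ≈ 70.90°
|L| = 5 · 3.8666e+06 / 7.2043e+09 ≈ 0.0026835
Gain = 20 log₁₀(0.0026835) ≈ -51.43 dB
∠L = 157.93° − 245.85° = -87.92°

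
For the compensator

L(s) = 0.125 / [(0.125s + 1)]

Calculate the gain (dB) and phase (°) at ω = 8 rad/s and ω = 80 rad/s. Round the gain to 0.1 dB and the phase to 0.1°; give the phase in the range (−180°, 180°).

At ω = 8 rad/s:
pole (1 + j8·0.125) = 1 + j1 → |·| ≈ 1.4142, ∠ ≈ 45.00°
|L| = 0.125 · 1 / (1.4142) ≈ 0.088389
Gain = 20 log₁₀(0.088389) ≈ -21.07 dB
∠L = (0°) − (45.00°) = -45.00°

At ω = 80 rad/s:
pole (1 + j80·0.125) = 1 + j10 → |·| ≈ 10.05, ∠ ≈ 84.29°
|L| = 0.125 · 1 / (10.05) ≈ 0.012438
Gain = 20 log₁₀(0.012438) ≈ -38.10 dB
∠L = (0°) − (84.29°) = -84.29°

ω = 8: -21.1 dB, -45.0°; ω = 80: -38.1 dB, -84.3°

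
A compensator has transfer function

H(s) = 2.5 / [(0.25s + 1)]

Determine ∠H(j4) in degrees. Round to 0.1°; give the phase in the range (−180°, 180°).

-45.0°

At ω = 4 rad/s:
pole (1 + j4·0.25) = 1 + j1 → |·| ≈ 1.4142, ∠ ≈ 45.00°
∠H = (0°) − (45.00°) = -45.00°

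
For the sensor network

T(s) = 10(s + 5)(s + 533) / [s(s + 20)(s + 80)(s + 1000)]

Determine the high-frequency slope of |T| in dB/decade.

Each pole contributes −20 dB/decade at high frequency; each zero contributes +20 dB/decade.
Net: 2 zero(s) − 4 pole(s) → -40 dB/decade.

-40 dB/decade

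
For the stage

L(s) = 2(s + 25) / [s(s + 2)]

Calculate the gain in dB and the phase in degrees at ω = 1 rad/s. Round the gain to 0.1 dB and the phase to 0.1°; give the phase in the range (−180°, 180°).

At s = jω = j1:
zero (s+25): 25 + j1 → |·| = √(25²+1²) = √626 ≈ 25.02, ∠ = arctan(1/25) ≈ 2.29°
pole (s+2): 2 + j1 → |·| = √(2²+1²) = √5 ≈ 2.2361, ∠ = arctan(1/2) ≈ 26.57°
pole at origin: |s| = 1, ∠ = 90.00° (in denominator)
|L| = 2 · 25.02 / 2.2361 ≈ 22.378
Gain = 20 log₁₀(22.378) ≈ 27.00 dB
∠L = 2.29° − 116.57° = -114.28°

27.0 dB, -114.3°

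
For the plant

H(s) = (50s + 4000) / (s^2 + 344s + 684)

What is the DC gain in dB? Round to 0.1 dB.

15.3 dB

H(0) = 4000 / 684 ≈ 5.848
20 log₁₀(5.848) ≈ 15.34 dB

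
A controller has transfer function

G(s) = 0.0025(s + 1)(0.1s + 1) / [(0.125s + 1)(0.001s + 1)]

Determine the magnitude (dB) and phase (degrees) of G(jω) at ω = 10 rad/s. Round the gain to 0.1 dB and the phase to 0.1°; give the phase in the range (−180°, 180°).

At ω = 10 rad/s:
zero (1 + j10·1) = 1 + j10 → |·| ≈ 10.05, ∠ ≈ 84.29°
zero (1 + j10·0.1) = 1 + j1 → |·| ≈ 1.4142, ∠ ≈ 45.00°
pole (1 + j10·0.125) = 1 + j1.25 → |·| ≈ 1.6008, ∠ ≈ 51.34°
pole (1 + j10·0.001) = 1 + j0.01 → |·| ≈ 1, ∠ ≈ 0.57°
|G| = 0.0025 · 10.05 · 1.4142 / (1.6008 · 1) ≈ 0.022196
Gain = 20 log₁₀(0.022196) ≈ -33.07 dB
∠G = (84.29° + 45.00°) − (51.34° + 0.57°) = 77.38°

-33.1 dB, 77.4°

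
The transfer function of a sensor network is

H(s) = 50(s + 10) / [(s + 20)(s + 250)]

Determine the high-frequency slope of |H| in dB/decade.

Each pole contributes −20 dB/decade at high frequency; each zero contributes +20 dB/decade.
Net: 1 zero(s) − 2 pole(s) → -20 dB/decade.

-20 dB/decade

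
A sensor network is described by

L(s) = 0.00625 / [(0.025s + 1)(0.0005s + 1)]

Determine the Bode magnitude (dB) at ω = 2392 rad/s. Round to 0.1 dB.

At ω = 2392 rad/s:
pole (1 + j2392·0.025) = 1 + j59.8 → |·| ≈ 59.808, ∠ ≈ 89.04°
pole (1 + j2392·0.0005) = 1 + j1.196 → |·| ≈ 1.559, ∠ ≈ 50.10°
|L| = 0.00625 · 1 / (59.808 · 1.559) ≈ 6.7031e-05
Gain = 20 log₁₀(6.7031e-05) ≈ -83.47 dB

-83.5 dB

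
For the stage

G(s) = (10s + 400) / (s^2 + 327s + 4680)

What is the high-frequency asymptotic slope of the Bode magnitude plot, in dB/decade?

Each pole contributes −20 dB/decade at high frequency; each zero contributes +20 dB/decade.
Net: 1 zero(s) − 2 pole(s) → -20 dB/decade.

-20 dB/decade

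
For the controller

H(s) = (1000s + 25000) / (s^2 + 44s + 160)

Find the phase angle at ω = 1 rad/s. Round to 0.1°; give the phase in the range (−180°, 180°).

Substitute s = j1:
Numerator: 1000(j1) + 25000 = 25000 + j1000
Denominator: (j1)^2 + 44(j1) + 160 = 159 + j44
|N| = √(25000² + 1000²) ≈ 25020, ∠N ≈ 2.29°
|D| = √(159² + 44²) ≈ 164.98, ∠D ≈ 15.47°
∠H = 2.29° − 15.47° = -13.18°

-13.2°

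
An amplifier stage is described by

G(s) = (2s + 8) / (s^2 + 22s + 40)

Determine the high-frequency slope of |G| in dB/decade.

Each pole contributes −20 dB/decade at high frequency; each zero contributes +20 dB/decade.
Net: 1 zero(s) − 2 pole(s) → -20 dB/decade.

-20 dB/decade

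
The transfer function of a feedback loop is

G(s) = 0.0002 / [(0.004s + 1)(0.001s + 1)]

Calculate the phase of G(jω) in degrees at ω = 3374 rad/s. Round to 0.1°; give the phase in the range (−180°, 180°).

At ω = 3374 rad/s:
pole (1 + j3374·0.004) = 1 + j13.496 → |·| ≈ 13.533, ∠ ≈ 85.76°
pole (1 + j3374·0.001) = 1 + j3.374 → |·| ≈ 3.5191, ∠ ≈ 73.49°
∠G = (0°) − (85.76° + 73.49°) = -159.25°

-159.3°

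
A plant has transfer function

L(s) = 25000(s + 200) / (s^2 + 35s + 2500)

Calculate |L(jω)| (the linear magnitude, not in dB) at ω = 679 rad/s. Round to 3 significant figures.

38.5

At s = jω = j679:
zero (s+200): 200 + j679 → |·| = √(200²+679²) = √501041 ≈ 707.84, ∠ = arctan(679/200) ≈ 73.59°
quadratic: (j679)² + 35·j679 + 2500 = -458541 + j23765 → |·| ≈ 4.5916e+05, ∠ ≈ 177.03°
|L| = 25000 · 707.84 / 4.5916e+05 ≈ 38.54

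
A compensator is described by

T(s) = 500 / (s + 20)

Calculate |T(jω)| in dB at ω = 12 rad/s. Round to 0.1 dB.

Substitute s = j12:
Numerator: 500 = 500 + j0
Denominator: (j12) + 20 = 20 + j12
|N| = √(500² + 0²) ≈ 500, ∠N ≈ 0.00°
|D| = √(20² + 12²) ≈ 23.324, ∠D ≈ 30.96°
|T| = 500 / 23.324 ≈ 21.437
Gain = 20 log₁₀(21.437) ≈ 26.62 dB

26.6 dB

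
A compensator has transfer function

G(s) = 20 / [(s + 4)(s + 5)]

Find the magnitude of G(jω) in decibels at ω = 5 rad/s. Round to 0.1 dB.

At s = jω = j5:
pole (s+4): 4 + j5 → |·| = √(4²+5²) = √41 ≈ 6.4031, ∠ = arctan(5/4) ≈ 51.34°
pole (s+5): 5 + j5 → |·| = √(5²+5²) = √50 ≈ 7.0711, ∠ = arctan(5/5) ≈ 45.00°
|G| = 20 / 45.277 ≈ 0.44173
Gain = 20 log₁₀(0.44173) ≈ -7.10 dB

-7.1 dB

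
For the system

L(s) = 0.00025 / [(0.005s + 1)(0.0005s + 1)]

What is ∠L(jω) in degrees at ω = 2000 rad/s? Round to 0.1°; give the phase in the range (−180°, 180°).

-129.3°

At ω = 2000 rad/s:
pole (1 + j2000·0.005) = 1 + j10 → |·| ≈ 10.05, ∠ ≈ 84.29°
pole (1 + j2000·0.0005) = 1 + j1 → |·| ≈ 1.4142, ∠ ≈ 45.00°
∠L = (0°) − (84.29° + 45.00°) = -129.29°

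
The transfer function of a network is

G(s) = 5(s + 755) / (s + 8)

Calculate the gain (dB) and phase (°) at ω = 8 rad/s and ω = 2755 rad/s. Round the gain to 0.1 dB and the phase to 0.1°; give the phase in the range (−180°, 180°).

ω = 8: 50.5 dB, -44.4°; ω = 2755: 14.3 dB, -15.2°

At s = jω = j8:
zero (s+755): 755 + j8 → |·| = √(755²+8²) = √570089 ≈ 755.04, ∠ = arctan(8/755) ≈ 0.61°
pole (s+8): 8 + j8 → |·| = √(8²+8²) = √128 ≈ 11.314, ∠ = arctan(8/8) ≈ 45.00°
|G| = 5 · 755.04 / 11.314 ≈ 333.68
Gain = 20 log₁₀(333.68) ≈ 50.47 dB
∠G = 0.61° − 45.00° = -44.39°

At s = jω = j2755:
zero (s+755): 755 + j2755 → |·| = √(755²+2755²) = √8160050 ≈ 2856.6, ∠ = arctan(2755/755) ≈ 74.67°
pole (s+8): 8 + j2755 → |·| = √(8²+2755²) = √7590089 ≈ 2755, ∠ = arctan(2755/8) ≈ 89.83°
|G| = 5 · 2856.6 / 2755 ≈ 5.1844
Gain = 20 log₁₀(5.1844) ≈ 14.29 dB
∠G = 74.67° − 89.83° = -15.16°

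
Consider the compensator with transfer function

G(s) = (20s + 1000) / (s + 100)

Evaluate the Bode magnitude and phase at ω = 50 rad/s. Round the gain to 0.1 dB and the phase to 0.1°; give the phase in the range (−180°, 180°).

Substitute s = j50:
Numerator: 20(j50) + 1000 = 1000 + j1000
Denominator: (j50) + 100 = 100 + j50
|N| = √(1000² + 1000²) ≈ 1414.2, ∠N ≈ 45.00°
|D| = √(100² + 50²) ≈ 111.8, ∠D ≈ 26.57°
|G| = 1414.2 / 111.8 ≈ 12.649
Gain = 20 log₁₀(12.649) ≈ 22.04 dB
∠G = 45.00° − 26.57° = 18.43°

22.0 dB, 18.4°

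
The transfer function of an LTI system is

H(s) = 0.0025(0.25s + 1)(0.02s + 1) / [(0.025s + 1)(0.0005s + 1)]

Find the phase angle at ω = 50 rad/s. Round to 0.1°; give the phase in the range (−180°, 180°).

At ω = 50 rad/s:
zero (1 + j50·0.25) = 1 + j12.5 → |·| ≈ 12.54, ∠ ≈ 85.43°
zero (1 + j50·0.02) = 1 + j1 → |·| ≈ 1.4142, ∠ ≈ 45.00°
pole (1 + j50·0.025) = 1 + j1.25 → |·| ≈ 1.6008, ∠ ≈ 51.34°
pole (1 + j50·0.0005) = 1 + j0.025 → |·| ≈ 1.0003, ∠ ≈ 1.43°
∠H = (85.43° + 45.00°) − (51.34° + 1.43°) = 77.66°

77.7°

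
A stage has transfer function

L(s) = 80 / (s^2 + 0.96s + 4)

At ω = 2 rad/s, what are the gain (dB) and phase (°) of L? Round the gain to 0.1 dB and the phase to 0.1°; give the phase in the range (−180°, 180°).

32.4 dB, -90.0°

At s = jω = j2:
quadratic: (j2)² + 0.96·j2 + 4 = 0 + j1.92 → |·| ≈ 1.92, ∠ ≈ 90.00°
|L| = 80 / 1.92 ≈ 41.667
Gain = 20 log₁₀(41.667) ≈ 32.40 dB
∠L = 0.00° − 90.00° = -90.00°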